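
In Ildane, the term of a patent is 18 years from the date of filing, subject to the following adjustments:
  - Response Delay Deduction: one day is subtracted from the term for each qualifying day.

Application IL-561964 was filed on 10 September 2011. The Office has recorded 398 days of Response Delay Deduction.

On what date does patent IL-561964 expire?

August 8, 2028

Base term: filing date + 18 years → 10 September 2029.
Response Delay Deduction: −398 days → 8 August 2028.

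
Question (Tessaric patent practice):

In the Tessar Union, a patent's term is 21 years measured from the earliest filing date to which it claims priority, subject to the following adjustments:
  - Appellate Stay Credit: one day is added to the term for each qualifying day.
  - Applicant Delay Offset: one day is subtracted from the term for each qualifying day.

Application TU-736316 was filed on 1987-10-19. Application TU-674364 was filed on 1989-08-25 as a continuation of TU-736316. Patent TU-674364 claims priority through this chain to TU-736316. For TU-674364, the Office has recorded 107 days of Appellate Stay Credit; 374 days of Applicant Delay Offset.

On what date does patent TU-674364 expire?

January 26, 2008

Earliest priority filing: 19 October 1987.
Base term: 19 October 1987 + 21 years → 19 October 2008.
Appellate Stay Credit: +107 days → 3 February 2009.
Applicant Delay Offset: −374 days → 26 January 2008.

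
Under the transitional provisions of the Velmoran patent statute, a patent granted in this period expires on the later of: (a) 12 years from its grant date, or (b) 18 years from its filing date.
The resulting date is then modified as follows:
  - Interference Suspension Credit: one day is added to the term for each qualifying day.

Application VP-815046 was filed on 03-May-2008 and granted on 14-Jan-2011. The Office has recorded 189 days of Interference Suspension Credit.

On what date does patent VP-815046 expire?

2026-11-08

(a) grant + 12 years → 14 January 2023.
(b) filing + 18 years → 3 May 2026.
Later of the two: 3 May 2026.
Interference Suspension Credit: +189 days → 8 November 2026.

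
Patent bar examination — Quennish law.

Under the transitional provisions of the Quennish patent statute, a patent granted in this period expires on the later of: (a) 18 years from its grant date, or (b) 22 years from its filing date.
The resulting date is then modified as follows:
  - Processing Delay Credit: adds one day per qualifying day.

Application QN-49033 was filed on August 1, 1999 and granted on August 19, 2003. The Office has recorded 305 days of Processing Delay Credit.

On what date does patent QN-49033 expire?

2022-06-20

(a) grant + 18 years → 19 August 2021.
(b) filing + 22 years → 1 August 2021.
Later of the two: 19 August 2021.
Processing Delay Credit: +305 days → 20 June 2022.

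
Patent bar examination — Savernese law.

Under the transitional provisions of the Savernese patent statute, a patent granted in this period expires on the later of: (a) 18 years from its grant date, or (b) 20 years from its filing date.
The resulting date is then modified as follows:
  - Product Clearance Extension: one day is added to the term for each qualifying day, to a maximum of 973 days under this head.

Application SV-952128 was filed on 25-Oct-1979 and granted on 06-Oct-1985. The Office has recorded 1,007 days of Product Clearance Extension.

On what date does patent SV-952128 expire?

2006-06-05

(a) grant + 18 years → 6 October 2003.
(b) filing + 20 years → 25 October 1999.
Later of the two: 6 October 2003.
Product Clearance Extension: 1007 days claimed exceeds the 973-day cap, so +973 days → 5 June 2006.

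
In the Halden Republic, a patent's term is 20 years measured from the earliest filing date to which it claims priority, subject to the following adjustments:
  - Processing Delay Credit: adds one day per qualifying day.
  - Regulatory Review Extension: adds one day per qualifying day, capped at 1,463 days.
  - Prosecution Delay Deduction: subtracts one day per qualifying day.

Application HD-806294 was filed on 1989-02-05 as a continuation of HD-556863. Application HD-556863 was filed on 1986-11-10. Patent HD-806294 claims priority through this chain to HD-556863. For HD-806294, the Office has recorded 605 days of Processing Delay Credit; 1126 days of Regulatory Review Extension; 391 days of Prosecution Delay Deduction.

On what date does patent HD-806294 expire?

July 12, 2010

Earliest priority filing: 10 November 1986.
Base term: 10 November 1986 + 20 years → 10 November 2006.
Processing Delay Credit: +605 days → 7 July 2008.
Regulatory Review Extension: 1126 days (within the 1463-day cap) → +1126 days → 7 August 2011.
Prosecution Delay Deduction: −391 days → 12 July 2010.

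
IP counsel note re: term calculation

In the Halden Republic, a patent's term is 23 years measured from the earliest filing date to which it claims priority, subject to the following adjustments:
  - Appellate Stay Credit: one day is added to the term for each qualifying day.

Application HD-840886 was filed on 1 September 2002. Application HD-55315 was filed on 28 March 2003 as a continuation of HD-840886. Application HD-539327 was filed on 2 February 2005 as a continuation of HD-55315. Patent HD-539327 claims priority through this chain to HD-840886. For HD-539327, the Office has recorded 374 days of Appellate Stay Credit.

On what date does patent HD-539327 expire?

Earliest priority filing: 1 September 2002.
Base term: 1 September 2002 + 23 years → 1 September 2025.
Appellate Stay Credit: +374 days → 10 September 2026.

September 10, 2026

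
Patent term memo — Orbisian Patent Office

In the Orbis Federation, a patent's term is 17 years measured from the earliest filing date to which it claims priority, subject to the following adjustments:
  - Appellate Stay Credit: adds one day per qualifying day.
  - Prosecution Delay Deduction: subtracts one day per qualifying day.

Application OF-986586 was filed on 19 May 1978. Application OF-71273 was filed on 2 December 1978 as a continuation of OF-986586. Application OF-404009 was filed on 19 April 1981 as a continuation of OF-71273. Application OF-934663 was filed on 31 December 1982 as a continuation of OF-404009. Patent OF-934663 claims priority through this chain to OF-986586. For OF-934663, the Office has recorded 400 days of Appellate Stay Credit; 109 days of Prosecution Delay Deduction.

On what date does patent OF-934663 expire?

Earliest priority filing: 19 May 1978.
Base term: 19 May 1978 + 17 years → 19 May 1995.
Appellate Stay Credit: +400 days → 22 June 1996.
Prosecution Delay Deduction: −109 days → 5 March 1996.

March 5, 1996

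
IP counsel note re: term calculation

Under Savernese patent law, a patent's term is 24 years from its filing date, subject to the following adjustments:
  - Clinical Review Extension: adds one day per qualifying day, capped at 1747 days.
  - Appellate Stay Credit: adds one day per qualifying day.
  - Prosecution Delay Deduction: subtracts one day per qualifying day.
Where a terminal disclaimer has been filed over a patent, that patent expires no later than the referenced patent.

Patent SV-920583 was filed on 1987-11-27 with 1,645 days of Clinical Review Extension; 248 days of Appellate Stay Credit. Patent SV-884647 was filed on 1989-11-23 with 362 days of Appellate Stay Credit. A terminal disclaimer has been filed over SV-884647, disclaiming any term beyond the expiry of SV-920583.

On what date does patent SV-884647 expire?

November 20, 2014

Natural term of SV-884647:
  Base: filing + 24 years → 23 November 2013.
  Appellate Stay Credit: +362 days → 20 November 2014.
Expiry of referenced patent SV-920583:
  Base: filing + 24 years → 27 November 2011.
  Clinical Review Extension: 1645 days (within the 1747-day cap) → +1645 days → 29 May 2016.
  Appellate Stay Credit: +248 days → 1 February 2017.
Terminal disclaimer: SV-884647 expires on the earlier of 20 November 2014 and 1 February 2017.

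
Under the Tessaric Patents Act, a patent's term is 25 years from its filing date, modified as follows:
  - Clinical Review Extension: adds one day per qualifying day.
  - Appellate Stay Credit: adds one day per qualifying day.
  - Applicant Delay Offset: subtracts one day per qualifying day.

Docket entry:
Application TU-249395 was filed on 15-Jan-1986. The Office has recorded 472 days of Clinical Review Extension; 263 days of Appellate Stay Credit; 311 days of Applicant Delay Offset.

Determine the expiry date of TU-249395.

March 14, 2012

Base term: filing date + 25 years → 15 January 2011.
Clinical Review Extension: +472 days → 1 May 2012.
Appellate Stay Credit: +263 days → 19 January 2013.
Applicant Delay Offset: −311 days → 14 March 2012.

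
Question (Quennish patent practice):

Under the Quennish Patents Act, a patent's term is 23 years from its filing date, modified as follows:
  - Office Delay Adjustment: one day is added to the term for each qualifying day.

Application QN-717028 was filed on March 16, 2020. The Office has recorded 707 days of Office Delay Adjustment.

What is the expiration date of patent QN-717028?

February 20, 2045

Base term: filing date + 23 years → 16 March 2043.
Office Delay Adjustment: +707 days → 20 February 2045.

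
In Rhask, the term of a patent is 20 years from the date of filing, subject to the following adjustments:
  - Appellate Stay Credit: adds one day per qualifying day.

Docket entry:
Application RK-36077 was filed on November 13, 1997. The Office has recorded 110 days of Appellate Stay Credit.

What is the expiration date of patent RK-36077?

March 3, 2018

Base term: filing date + 20 years → 13 November 2017.
Appellate Stay Credit: +110 days → 3 March 2018.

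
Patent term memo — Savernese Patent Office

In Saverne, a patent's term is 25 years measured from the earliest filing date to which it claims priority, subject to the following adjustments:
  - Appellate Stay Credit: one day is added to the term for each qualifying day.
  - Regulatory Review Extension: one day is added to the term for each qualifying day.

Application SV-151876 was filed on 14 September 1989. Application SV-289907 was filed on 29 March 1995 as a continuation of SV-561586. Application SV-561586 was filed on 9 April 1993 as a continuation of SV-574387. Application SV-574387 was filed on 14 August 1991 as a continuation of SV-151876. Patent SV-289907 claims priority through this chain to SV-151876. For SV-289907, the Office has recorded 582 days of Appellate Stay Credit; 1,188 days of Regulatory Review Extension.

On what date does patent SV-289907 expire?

July 20, 2019

Earliest priority filing: 14 September 1989.
Base term: 14 September 1989 + 25 years → 14 September 2014.
Appellate Stay Credit: +582 days → 18 April 2016.
Regulatory Review Extension: +1188 days → 20 July 2019.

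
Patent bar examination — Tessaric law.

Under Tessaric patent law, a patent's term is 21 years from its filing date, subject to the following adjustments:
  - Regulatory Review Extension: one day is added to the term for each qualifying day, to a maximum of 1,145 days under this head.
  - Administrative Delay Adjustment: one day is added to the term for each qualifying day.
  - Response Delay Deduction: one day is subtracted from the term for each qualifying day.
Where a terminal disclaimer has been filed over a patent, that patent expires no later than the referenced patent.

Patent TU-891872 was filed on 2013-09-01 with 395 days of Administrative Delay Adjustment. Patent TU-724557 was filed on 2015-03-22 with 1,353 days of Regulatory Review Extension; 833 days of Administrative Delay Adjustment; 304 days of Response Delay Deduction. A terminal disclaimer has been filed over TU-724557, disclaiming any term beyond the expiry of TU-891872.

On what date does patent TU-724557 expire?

2035-10-01

Natural term of TU-724557:
  Base: filing + 21 years → 22 March 2036.
  Regulatory Review Extension: 1353 days claimed exceeds the 1145-day cap, so +1145 days → 11 May 2039.
  Administrative Delay Adjustment: +833 days → 21 August 2041.
  Response Delay Deduction: −304 days → 21 October 2040.
Expiry of referenced patent TU-891872:
  Base: filing + 21 years → 1 September 2034.
  Administrative Delay Adjustment: +395 days → 1 October 2035.
Terminal disclaimer: TU-724557 expires on the earlier of 21 October 2040 and 1 October 2035.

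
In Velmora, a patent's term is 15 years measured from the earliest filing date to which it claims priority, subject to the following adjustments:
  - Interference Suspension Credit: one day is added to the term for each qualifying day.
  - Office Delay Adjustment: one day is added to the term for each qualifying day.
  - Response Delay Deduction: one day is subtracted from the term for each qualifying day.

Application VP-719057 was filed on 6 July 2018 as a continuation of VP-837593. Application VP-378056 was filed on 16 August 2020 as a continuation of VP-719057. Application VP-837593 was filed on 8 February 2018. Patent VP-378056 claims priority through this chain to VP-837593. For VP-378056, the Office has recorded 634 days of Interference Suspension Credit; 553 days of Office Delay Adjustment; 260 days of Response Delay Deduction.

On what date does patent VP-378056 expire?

Earliest priority filing: 8 February 2018.
Base term: 8 February 2018 + 15 years → 8 February 2033.
Interference Suspension Credit: +634 days → 4 November 2034.
Office Delay Adjustment: +553 days → 10 May 2036.
Response Delay Deduction: −260 days → 24 August 2035.

2035-08-24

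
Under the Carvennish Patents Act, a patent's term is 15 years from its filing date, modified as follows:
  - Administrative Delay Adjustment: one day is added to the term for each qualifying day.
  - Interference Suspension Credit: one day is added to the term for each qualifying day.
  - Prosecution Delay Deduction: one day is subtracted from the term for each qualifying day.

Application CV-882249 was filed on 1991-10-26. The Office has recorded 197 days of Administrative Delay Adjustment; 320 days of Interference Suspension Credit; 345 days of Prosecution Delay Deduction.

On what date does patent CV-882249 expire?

Base term: filing date + 15 years → 26 October 2006.
Administrative Delay Adjustment: +197 days → 11 May 2007.
Interference Suspension Credit: +320 days → 26 March 2008.
Prosecution Delay Deduction: −345 days → 16 April 2007.

April 16, 2007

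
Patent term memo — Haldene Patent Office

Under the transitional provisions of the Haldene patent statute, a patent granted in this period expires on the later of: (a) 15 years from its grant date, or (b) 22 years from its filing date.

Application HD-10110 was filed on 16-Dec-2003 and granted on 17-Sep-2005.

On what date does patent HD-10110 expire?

2025-12-16

(a) grant + 15 years → 17 September 2020.
(b) filing + 22 years → 16 December 2025.
Later of the two: 16 December 2025.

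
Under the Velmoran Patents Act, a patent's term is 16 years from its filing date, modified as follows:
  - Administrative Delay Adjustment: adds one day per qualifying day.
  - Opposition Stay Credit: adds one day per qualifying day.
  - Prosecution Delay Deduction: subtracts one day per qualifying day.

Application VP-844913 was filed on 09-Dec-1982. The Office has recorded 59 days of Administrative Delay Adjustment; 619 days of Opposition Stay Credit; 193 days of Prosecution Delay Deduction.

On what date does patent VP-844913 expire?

Base term: filing date + 16 years → 9 December 1998.
Administrative Delay Adjustment: +59 days → 6 February 1999.
Opposition Stay Credit: +619 days → 17 October 2000.
Prosecution Delay Deduction: −193 days → 7 April 2000.

April 7, 2000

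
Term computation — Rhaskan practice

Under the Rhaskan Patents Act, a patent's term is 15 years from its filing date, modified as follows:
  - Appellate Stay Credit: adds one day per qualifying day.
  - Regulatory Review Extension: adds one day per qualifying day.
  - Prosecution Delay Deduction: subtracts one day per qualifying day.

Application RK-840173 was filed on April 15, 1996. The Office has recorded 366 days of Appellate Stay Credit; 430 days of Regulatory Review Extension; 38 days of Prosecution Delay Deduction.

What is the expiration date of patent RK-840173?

2013-05-12

Base term: filing date + 15 years → 15 April 2011.
Appellate Stay Credit: +366 days → 15 April 2012.
Regulatory Review Extension: +430 days → 19 June 2013.
Prosecution Delay Deduction: −38 days → 12 May 2013.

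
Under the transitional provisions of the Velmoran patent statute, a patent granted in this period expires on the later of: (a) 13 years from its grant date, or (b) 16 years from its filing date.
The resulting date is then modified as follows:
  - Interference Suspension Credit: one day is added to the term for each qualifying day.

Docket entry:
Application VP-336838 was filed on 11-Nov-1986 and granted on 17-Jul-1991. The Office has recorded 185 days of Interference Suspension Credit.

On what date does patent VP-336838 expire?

2005-01-18

(a) grant + 13 years → 17 July 2004.
(b) filing + 16 years → 11 November 2002.
Later of the two: 17 July 2004.
Interference Suspension Credit: +185 days → 18 January 2005.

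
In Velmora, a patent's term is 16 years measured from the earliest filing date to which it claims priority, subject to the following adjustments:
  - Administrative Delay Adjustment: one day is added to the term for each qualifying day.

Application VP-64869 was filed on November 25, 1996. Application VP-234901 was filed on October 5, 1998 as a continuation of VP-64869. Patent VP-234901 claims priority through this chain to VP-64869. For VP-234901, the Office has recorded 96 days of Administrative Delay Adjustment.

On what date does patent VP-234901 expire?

March 1, 2013

Earliest priority filing: 25 November 1996.
Base term: 25 November 1996 + 16 years → 25 November 2012.
Administrative Delay Adjustment: +96 days → 1 March 2013.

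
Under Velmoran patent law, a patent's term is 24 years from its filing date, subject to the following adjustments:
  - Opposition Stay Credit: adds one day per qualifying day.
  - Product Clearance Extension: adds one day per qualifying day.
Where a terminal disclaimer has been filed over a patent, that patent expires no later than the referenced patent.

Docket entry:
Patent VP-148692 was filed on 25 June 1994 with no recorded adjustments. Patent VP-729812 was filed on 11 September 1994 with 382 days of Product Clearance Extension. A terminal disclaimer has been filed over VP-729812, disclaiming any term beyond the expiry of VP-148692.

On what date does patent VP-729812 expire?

2018-06-25

Natural term of VP-729812:
  Base: filing + 24 years → 11 September 2018.
  Product Clearance Extension: +382 days → 28 September 2019.
Expiry of referenced patent VP-148692:
  Base: filing + 24 years → 25 June 2018.
Terminal disclaimer: VP-729812 expires on the earlier of 28 September 2019 and 25 June 2018.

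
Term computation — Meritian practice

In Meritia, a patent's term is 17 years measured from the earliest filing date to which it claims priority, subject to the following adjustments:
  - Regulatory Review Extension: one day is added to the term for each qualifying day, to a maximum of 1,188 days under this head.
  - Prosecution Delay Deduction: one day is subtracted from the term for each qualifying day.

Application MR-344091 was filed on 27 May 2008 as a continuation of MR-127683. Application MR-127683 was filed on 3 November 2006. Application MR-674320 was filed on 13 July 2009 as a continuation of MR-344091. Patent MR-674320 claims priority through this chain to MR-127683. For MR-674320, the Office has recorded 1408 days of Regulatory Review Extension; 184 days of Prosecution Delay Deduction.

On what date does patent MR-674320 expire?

Earliest priority filing: 3 November 2006.
Base term: 3 November 2006 + 17 years → 3 November 2023.
Regulatory Review Extension: 1408 days claimed exceeds the 1188-day cap, so +1188 days → 3 February 2027.
Prosecution Delay Deduction: −184 days → 3 August 2026.

August 3, 2026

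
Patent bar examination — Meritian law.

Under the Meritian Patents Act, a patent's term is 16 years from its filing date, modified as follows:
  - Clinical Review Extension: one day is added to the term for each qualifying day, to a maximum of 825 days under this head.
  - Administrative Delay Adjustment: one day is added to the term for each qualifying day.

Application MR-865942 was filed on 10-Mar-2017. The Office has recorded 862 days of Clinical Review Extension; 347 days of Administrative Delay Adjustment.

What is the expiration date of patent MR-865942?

May 25, 2036

Base term: filing date + 16 years → 10 March 2033.
Clinical Review Extension: 862 days claimed exceeds the 825-day cap, so +825 days → 13 June 2035.
Administrative Delay Adjustment: +347 days → 25 May 2036.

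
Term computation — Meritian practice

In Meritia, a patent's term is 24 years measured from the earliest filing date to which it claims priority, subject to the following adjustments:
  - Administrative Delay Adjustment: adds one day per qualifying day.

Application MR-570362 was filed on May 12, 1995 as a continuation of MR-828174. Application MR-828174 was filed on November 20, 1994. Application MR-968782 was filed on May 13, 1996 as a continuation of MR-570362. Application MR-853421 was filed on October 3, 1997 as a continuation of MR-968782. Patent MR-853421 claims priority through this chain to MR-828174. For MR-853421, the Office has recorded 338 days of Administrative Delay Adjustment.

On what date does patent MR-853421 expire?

Earliest priority filing: 20 November 1994.
Base term: 20 November 1994 + 24 years → 20 November 2018.
Administrative Delay Adjustment: +338 days → 24 October 2019.

2019-10-24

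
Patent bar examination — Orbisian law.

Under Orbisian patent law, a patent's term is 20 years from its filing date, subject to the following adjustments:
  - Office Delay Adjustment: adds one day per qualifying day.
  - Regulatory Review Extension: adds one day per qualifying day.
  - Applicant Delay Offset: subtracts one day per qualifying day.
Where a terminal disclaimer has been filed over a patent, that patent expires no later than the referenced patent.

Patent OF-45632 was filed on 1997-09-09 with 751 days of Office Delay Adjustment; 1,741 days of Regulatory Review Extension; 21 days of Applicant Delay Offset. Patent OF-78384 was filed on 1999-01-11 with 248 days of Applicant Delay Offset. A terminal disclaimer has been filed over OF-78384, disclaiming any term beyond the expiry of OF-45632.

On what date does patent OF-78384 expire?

Natural term of OF-78384:
  Base: filing + 20 years → 11 January 2019.
  Applicant Delay Offset: −248 days → 8 May 2018.
Expiry of referenced patent OF-45632:
  Base: filing + 20 years → 9 September 2017.
  Office Delay Adjustment: +751 days → 30 September 2019.
  Regulatory Review Extension: +1741 days → 6 July 2024.
  Applicant Delay Offset: −21 days → 15 June 2024.
Terminal disclaimer: OF-78384 expires on the earlier of 8 May 2018 and 15 June 2024.

2018-05-08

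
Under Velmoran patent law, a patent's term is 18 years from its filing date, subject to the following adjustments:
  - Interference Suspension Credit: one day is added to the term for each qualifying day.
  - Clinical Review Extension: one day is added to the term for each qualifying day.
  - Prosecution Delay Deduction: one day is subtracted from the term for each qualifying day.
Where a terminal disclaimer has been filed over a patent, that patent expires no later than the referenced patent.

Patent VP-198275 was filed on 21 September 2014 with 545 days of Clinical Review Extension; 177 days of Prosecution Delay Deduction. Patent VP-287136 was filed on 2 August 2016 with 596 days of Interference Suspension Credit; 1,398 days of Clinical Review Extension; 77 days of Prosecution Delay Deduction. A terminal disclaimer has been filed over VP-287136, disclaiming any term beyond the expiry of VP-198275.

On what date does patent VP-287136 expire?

Natural term of VP-287136:
  Base: filing + 18 years → 2 August 2034.
  Interference Suspension Credit: +596 days → 20 March 2036.
  Clinical Review Extension: +1398 days → 17 January 2040.
  Prosecution Delay Deduction: −77 days → 1 November 2039.
Expiry of referenced patent VP-198275:
  Base: filing + 18 years → 21 September 2032.
  Clinical Review Extension: +545 days → 20 March 2034.
  Prosecution Delay Deduction: −177 days → 24 September 2033.
Terminal disclaimer: VP-287136 expires on the earlier of 1 November 2039 and 24 September 2033.

September 24, 2033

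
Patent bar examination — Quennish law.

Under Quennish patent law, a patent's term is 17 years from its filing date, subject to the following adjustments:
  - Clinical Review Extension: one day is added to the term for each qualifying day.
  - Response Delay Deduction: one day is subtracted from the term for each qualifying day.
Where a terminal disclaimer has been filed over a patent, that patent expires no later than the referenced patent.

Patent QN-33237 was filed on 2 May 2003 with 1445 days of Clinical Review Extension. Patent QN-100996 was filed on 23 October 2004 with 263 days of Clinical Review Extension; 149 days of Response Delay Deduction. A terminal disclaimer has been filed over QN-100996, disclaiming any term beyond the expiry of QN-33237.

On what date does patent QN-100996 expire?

Natural term of QN-100996:
  Base: filing + 17 years → 23 October 2021.
  Clinical Review Extension: +263 days → 13 July 2022.
  Response Delay Deduction: −149 days → 14 February 2022.
Expiry of referenced patent QN-33237:
  Base: filing + 17 years → 2 May 2020.
  Clinical Review Extension: +1445 days → 16 April 2024.
Terminal disclaimer: QN-100996 expires on the earlier of 14 February 2022 and 16 April 2024.

February 14, 2022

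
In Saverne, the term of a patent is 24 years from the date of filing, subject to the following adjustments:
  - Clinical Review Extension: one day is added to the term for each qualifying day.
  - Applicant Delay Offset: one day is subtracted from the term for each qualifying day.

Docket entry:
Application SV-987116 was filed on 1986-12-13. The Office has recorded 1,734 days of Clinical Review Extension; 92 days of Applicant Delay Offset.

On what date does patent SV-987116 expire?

June 12, 2015

Base term: filing date + 24 years → 13 December 2010.
Clinical Review Extension: +1734 days → 12 September 2015.
Applicant Delay Offset: −92 days → 12 June 2015.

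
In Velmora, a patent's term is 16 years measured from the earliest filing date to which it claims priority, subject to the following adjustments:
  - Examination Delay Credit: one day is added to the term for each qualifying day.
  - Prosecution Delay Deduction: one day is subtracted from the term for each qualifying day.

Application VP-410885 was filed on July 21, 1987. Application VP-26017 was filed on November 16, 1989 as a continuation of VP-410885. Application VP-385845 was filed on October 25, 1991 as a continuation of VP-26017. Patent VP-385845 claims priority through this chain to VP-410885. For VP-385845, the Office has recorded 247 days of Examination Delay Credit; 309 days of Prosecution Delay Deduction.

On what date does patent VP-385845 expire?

Earliest priority filing: 21 July 1987.
Base term: 21 July 1987 + 16 years → 21 July 2003.
Examination Delay Credit: +247 days → 24 March 2004.
Prosecution Delay Deduction: −309 days → 20 May 2003.

2003-05-20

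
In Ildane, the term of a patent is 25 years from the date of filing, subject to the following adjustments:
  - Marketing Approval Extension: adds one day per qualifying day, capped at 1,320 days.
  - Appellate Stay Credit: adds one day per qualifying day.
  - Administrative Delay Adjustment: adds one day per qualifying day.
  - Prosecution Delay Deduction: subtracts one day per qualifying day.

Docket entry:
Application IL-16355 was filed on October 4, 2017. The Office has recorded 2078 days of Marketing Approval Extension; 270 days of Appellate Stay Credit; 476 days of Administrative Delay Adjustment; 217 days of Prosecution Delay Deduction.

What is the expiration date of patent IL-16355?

October 27, 2047

Base term: filing date + 25 years → 4 October 2042.
Marketing Approval Extension: 2078 days claimed exceeds the 1320-day cap, so +1320 days → 16 May 2046.
Appellate Stay Credit: +270 days → 10 February 2047.
Administrative Delay Adjustment: +476 days → 31 May 2048.
Prosecution Delay Deduction: −217 days → 27 October 2047.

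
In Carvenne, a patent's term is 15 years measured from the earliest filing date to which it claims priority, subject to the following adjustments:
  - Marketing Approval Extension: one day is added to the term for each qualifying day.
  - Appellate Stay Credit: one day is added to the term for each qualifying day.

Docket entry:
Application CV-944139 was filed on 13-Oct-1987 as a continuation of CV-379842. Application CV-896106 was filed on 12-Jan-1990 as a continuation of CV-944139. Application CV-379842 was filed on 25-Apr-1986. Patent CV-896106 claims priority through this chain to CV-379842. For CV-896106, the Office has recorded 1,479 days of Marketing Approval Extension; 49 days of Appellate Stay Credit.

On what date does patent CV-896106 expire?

Earliest priority filing: 25 April 1986.
Base term: 25 April 1986 + 15 years → 25 April 2001.
Marketing Approval Extension: +1479 days → 13 May 2005.
Appellate Stay Credit: +49 days → 1 July 2005.

2005-07-01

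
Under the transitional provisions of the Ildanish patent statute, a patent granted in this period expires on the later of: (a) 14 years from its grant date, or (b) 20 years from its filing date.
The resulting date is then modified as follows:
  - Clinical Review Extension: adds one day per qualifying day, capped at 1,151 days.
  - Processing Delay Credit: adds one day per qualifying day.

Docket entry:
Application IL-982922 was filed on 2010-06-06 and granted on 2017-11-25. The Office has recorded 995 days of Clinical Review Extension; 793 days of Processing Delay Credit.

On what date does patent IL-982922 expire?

October 17, 2036

(a) grant + 14 years → 25 November 2031.
(b) filing + 20 years → 6 June 2030.
Later of the two: 25 November 2031.
Clinical Review Extension: 995 days (within the 1151-day cap) → +995 days → 16 August 2034.
Processing Delay Credit: +793 days → 17 October 2036.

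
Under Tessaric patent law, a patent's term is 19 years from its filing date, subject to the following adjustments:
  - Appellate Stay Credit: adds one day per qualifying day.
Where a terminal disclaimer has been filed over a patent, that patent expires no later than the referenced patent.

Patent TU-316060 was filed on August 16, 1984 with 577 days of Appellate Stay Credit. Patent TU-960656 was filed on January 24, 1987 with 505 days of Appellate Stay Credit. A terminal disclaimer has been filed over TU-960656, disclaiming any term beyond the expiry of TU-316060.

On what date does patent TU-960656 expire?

2005-03-15

Natural term of TU-960656:
  Base: filing + 19 years → 24 January 2006.
  Appellate Stay Credit: +505 days → 13 June 2007.
Expiry of referenced patent TU-316060:
  Base: filing + 19 years → 16 August 2003.
  Appellate Stay Credit: +577 days → 15 March 2005.
Terminal disclaimer: TU-960656 expires on the earlier of 13 June 2007 and 15 March 2005.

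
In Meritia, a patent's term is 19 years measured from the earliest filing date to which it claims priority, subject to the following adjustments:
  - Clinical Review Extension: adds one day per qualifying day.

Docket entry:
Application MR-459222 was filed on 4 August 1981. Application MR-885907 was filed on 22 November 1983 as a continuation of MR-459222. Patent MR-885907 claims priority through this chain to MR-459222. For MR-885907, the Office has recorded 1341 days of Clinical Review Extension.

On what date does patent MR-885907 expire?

Earliest priority filing: 4 August 1981.
Base term: 4 August 1981 + 19 years → 4 August 2000.
Clinical Review Extension: +1341 days → 6 April 2004.

2004-04-06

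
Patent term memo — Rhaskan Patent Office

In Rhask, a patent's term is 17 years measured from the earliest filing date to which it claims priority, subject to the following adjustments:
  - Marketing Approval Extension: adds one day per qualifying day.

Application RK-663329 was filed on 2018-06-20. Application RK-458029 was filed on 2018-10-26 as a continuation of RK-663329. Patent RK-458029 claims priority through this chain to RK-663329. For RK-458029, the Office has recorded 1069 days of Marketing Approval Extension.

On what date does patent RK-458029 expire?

May 24, 2038

Earliest priority filing: 20 June 2018.
Base term: 20 June 2018 + 17 years → 20 June 2035.
Marketing Approval Extension: +1069 days → 24 May 2038.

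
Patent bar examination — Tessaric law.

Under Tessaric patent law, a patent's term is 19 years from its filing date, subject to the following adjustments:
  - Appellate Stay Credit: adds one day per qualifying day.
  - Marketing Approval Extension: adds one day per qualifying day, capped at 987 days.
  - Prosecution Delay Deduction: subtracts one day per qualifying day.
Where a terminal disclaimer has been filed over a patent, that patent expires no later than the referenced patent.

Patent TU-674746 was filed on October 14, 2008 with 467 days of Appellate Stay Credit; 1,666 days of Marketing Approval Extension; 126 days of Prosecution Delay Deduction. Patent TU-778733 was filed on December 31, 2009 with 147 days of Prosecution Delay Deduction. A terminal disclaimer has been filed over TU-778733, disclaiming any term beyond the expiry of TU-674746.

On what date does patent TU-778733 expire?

2028-08-06

Natural term of TU-778733:
  Base: filing + 19 years → 31 December 2028.
  Prosecution Delay Deduction: −147 days → 6 August 2028.
Expiry of referenced patent TU-674746:
  Base: filing + 19 years → 14 October 2027.
  Appellate Stay Credit: +467 days → 23 January 2029.
  Marketing Approval Extension: 1666 days claimed exceeds the 987-day cap, so +987 days → 7 October 2031.
  Prosecution Delay Deduction: −126 days → 3 June 2031.
Terminal disclaimer: TU-778733 expires on the earlier of 6 August 2028 and 3 June 2031.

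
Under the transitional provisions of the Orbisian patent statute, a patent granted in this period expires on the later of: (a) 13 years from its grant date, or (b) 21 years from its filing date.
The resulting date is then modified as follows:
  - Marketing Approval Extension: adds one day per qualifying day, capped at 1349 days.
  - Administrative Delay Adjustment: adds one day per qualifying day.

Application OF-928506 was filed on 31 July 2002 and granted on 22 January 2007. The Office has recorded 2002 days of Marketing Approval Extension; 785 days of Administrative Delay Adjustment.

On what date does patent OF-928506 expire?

(a) grant + 13 years → 22 January 2020.
(b) filing + 21 years → 31 July 2023.
Later of the two: 31 July 2023.
Marketing Approval Extension: 2002 days claimed exceeds the 1349-day cap, so +1349 days → 10 April 2027.
Administrative Delay Adjustment: +785 days → 3 June 2029.

2029-06-03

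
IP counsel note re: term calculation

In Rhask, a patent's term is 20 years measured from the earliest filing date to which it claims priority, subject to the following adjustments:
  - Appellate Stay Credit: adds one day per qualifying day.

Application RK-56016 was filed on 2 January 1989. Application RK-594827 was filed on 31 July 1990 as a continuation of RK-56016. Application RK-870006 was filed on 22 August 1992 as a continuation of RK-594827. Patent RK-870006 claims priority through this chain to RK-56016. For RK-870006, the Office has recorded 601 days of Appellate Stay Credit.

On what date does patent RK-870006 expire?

August 26, 2010

Earliest priority filing: 2 January 1989.
Base term: 2 January 1989 + 20 years → 2 January 2009.
Appellate Stay Credit: +601 days → 26 August 2010.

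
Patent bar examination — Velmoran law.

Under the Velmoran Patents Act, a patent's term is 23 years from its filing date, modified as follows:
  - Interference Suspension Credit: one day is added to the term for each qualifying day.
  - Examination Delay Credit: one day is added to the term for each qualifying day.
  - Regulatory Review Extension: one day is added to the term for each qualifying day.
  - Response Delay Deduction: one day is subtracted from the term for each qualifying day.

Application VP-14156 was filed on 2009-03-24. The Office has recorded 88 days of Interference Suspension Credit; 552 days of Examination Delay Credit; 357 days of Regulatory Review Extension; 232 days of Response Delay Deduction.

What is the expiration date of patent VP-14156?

Base term: filing date + 23 years → 24 March 2032.
Interference Suspension Credit: +88 days → 20 June 2032.
Examination Delay Credit: +552 days → 24 December 2033.
Regulatory Review Extension: +357 days → 16 December 2034.
Response Delay Deduction: −232 days → 28 April 2034.

2034-04-28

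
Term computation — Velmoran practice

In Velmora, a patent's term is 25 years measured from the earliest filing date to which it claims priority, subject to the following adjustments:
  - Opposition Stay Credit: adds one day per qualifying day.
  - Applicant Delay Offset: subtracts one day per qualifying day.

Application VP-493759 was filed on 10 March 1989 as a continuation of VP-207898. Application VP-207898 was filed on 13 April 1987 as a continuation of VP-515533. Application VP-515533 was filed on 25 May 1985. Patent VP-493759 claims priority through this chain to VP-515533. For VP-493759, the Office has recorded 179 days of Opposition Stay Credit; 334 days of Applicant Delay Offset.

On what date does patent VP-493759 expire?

Earliest priority filing: 25 May 1985.
Base term: 25 May 1985 + 25 years → 25 May 2010.
Opposition Stay Credit: +179 days → 20 November 2010.
Applicant Delay Offset: −334 days → 21 December 2009.

2009-12-21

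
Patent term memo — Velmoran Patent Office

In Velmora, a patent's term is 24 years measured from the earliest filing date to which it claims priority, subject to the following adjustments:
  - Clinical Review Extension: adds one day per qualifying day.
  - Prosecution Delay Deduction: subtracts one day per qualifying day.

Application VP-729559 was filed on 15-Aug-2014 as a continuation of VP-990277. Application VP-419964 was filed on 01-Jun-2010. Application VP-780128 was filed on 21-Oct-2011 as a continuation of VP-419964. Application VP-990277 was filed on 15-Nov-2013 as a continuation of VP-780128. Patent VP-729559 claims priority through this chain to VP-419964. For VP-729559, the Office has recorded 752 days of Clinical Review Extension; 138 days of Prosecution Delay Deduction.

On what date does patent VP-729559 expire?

February 5, 2036

Earliest priority filing: 1 June 2010.
Base term: 1 June 2010 + 24 years → 1 June 2034.
Clinical Review Extension: +752 days → 22 June 2036.
Prosecution Delay Deduction: −138 days → 5 February 2036.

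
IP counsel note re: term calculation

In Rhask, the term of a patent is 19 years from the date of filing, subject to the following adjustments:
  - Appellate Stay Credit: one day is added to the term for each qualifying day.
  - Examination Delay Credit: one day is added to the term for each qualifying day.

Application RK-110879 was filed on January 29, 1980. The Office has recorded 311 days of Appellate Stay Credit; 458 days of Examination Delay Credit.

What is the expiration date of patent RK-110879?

Base term: filing date + 19 years → 29 January 1999.
Appellate Stay Credit: +311 days → 6 December 1999.
Examination Delay Credit: +458 days → 8 March 2001.

2001-03-08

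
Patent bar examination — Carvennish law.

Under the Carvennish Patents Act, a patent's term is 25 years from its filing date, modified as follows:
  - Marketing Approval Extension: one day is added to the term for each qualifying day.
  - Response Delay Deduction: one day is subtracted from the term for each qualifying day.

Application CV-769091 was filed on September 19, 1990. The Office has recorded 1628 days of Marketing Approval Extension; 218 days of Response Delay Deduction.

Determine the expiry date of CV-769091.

2019-07-30

Base term: filing date + 25 years → 19 September 2015.
Marketing Approval Extension: +1628 days → 4 March 2020.
Response Delay Deduction: −218 days → 30 July 2019.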